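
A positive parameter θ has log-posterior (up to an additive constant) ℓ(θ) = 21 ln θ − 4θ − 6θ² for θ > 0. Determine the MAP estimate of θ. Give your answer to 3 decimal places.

θ̂_MAP = 1.167

ℓ'(θ) = 21/θ − 4 − 12θ. Setting this to zero and multiplying by θ: 12θ² + 4θ − 21 = 0.
θ = (−4 + √(4² + 4·12·21)) / (2·12) = (−4 + √1024) / 24 = (−4 + 32)/24 = 7/6.
ℓ''(θ) = −21/θ² − 12 < 0, confirming a maximum.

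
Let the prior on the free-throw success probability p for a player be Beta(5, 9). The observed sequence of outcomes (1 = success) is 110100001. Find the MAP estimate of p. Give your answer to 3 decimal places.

p̂_MAP = 0.381

Prior: Beta(5, 9).
Data: 4 successes in 9 trials (from the sequence). The binomial likelihood contributes p^4(1−p)^5, so the posterior is Beta(5+4, 9+5) = Beta(9, 14).
For Beta(a, b) with a, b > 1 the mode is (a−1)/(a+b−2) = 8/21 ≈ 0.381.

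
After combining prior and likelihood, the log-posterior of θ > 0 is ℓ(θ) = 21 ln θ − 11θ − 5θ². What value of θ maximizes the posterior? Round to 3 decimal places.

θ̂_MAP = 1.000

ℓ'(θ) = 21/θ − 11 − 10θ. Setting this to zero and multiplying by θ: 10θ² + 11θ − 21 = 0.
θ = (−11 + √(11² + 4·10·21)) / (2·10) = (−11 + √961) / 20 = (−11 + 31)/20 = 1.
ℓ''(θ) = −21/θ² − 10 < 0, confirming a maximum.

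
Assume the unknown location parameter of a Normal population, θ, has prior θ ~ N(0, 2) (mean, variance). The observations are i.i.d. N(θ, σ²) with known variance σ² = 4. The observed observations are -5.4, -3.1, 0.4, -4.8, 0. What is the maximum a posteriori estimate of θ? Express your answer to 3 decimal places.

θ̂_MAP = -1.843

n = 5; x̄ = ((-5.4) + (-3.1) + 0.4 + (-4.8) + 0)/5 = -12.9/5 = -2.58.
For a Normal prior and Normal likelihood with known variance, the posterior is Normal; its mode equals its mean, the precision-weighted average.
Prior precision 1/σ₀² = 1/2 = 0.5; data precision n/σ² = 5/4 = 1.25.
θ̂ = (0.5·0 + 1.25·(-2.58)) / (0.5 + 1.25) = (-3.225)/1.75 = -129/70 ≈ -1.843.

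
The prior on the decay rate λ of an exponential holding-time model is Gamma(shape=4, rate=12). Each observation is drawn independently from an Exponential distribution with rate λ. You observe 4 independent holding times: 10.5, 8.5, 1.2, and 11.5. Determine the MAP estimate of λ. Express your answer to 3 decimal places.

λ̂_MAP = 0.160

The Exponential(rate=λ) likelihood is ∝ λ^n e^(−λΣtᵢ). Here n = 4 and Σtᵢ = 10.5 + 8.5 + 1.2 + 11.5 = 31.7.
Posterior ∝ λ^3e^(−12λ) · λ^4e^(−31.7λ) = λ^7e^(−43.7λ), i.e. Gamma(8, 43.7).
Mode = (a−1)/b = 7/43.7 ≈ 0.160.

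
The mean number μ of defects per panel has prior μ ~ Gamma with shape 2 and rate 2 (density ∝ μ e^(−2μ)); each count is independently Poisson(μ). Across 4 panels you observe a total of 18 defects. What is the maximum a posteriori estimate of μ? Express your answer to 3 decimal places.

μ̂_MAP = 3.167

Σxᵢ = 18, n = 4.
Posterior ∝ μe^(−2μ) · μ^18e^(−4μ) = μ^19e^(−6μ), i.e. Gamma(shape=20, rate=6).
The mode of a Gamma(a, b) with a ≥ 1 (shape–rate) is (a−1)/b = 19/6 ≈ 3.167.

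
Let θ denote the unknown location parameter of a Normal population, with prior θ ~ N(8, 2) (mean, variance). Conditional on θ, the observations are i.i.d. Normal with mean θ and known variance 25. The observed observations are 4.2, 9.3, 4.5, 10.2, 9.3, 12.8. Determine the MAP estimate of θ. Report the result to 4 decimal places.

θ̂_MAP = 8.1243

n = 6; x̄ = (4.2 + 9.3 + 4.5 + 10.2 + 9.3 + 12.8)/6 = 50.3/6 = 503/60 ≈ 8.3833.
For a Normal prior and Normal likelihood with known variance, the posterior is Normal; its mode equals its mean, the precision-weighted average.
Prior precision 1/σ₀² = 1/2 = 0.5; data precision n/σ² = 6/25 = 0.24.
θ̂ = (0.5·8 + 0.24·(503/60)) / (0.5 + 0.24) = 6.012/0.74 = 1503/185 ≈ 8.1243.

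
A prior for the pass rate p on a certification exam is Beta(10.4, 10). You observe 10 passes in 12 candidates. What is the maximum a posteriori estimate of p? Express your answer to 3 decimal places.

Prior: Beta(10.4, 10).
Data: 10 successes in 12 trials. The binomial likelihood contributes p^10(1−p)^2, so the posterior is Beta(10.4+10, 10+2) = Beta(20.4, 12).
For Beta(a, b) with a, b > 1 the mode is (a−1)/(a+b−2) = 19.4/30.4 ≈ 0.638.

p̂_MAP = 0.638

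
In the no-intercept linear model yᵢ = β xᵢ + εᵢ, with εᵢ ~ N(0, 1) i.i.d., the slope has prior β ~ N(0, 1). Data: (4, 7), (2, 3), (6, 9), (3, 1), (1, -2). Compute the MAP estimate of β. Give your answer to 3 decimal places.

log p(β | y) = −Σ(yᵢ − βxᵢ)²/(2·1) − β²/(2·1) + const.
Setting the derivative to zero: Σxᵢ(yᵢ − βxᵢ)/1 − β/1 = 0, so β = Σxᵢyᵢ / (Σxᵢ² + σ²/τ²).
Σxᵢyᵢ = 4·7 + 2·3 + 6·9 + 3·1 + 1·(-2) = 89; Σxᵢ² = 66; σ²/τ² = 1.
β̂_MAP = 89 / (66 + 1) = 89/67 ≈ 1.328.

β̂_MAP = 1.328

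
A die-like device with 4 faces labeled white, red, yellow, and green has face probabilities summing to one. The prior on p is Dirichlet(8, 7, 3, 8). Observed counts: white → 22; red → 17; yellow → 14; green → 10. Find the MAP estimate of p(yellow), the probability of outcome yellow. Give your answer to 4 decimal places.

The posterior is Dirichlet(αᵢ + nᵢ) = Dirichlet(30, 24, 17, 18).
For a Dirichlet(a₁,…,a_K) with all aᵢ > 1, the mode has j-th component (aⱼ − 1)/(Σaᵢ − K).
Here Σaᵢ = 89 and K = 4, so p(yellow) = (17 − 1)/(89 − 4) = 16/85 ≈ 0.1882.

MAP estimate of p(yellow) = 0.1882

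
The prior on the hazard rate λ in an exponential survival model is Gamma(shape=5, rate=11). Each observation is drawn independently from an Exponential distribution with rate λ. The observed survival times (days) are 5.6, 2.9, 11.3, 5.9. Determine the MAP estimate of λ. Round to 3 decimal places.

λ̂_MAP = 0.218

The Exponential(rate=λ) likelihood is ∝ λ^n e^(−λΣtᵢ). Here n = 4 and Σtᵢ = 5.6 + 2.9 + 11.3 + 5.9 = 25.7.
Posterior ∝ λ^4e^(−11λ) · λ^4e^(−25.7λ) = λ^8e^(−36.7λ), i.e. Gamma(9, 36.7).
Mode = (a−1)/b = 8/36.7 ≈ 0.218.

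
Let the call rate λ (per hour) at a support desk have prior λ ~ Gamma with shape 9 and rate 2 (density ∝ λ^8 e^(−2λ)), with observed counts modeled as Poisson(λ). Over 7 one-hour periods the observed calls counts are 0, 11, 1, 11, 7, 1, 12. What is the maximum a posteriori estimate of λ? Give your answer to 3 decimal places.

λ̂_MAP = 5.667

Σxᵢ = 0+11+1+11+7+1+12 = 43, with n = 7.
Posterior ∝ λ^8e^(−2λ) · λ^43e^(−7λ) = λ^51e^(−9λ), i.e. Gamma(shape=52, rate=9).
The mode of a Gamma(a, b) with a ≥ 1 (shape–rate) is (a−1)/b = 51/9 ≈ 5.667.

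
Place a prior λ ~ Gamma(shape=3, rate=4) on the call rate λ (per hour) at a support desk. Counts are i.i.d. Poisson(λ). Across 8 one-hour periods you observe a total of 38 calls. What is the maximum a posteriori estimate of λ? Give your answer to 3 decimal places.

λ̂_MAP = 3.333

Σxᵢ = 38, n = 8.
Posterior ∝ λ^2e^(−4λ) · λ^38e^(−8λ) = λ^40e^(−12λ), i.e. Gamma(shape=41, rate=12).
The mode of a Gamma(a, b) with a ≥ 1 (shape–rate) is (a−1)/b = 40/12 ≈ 3.333.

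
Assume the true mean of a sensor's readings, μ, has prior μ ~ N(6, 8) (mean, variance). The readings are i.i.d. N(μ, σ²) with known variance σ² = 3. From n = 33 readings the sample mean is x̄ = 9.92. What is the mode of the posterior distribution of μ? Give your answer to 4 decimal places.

μ̂_MAP = 9.8760

n = 33, x̄ = 9.92.
For a Normal prior and Normal likelihood with known variance, the posterior is Normal; its mode equals its mean, the precision-weighted average.
Prior precision 1/σ₀² = 1/8 = 0.125; data precision n/σ² = 33/3 = 11.
μ̂ = (0.125·6 + 11·9.92) / (0.125 + 11) = 109.87/11.125 = 21974/2225 ≈ 9.8760.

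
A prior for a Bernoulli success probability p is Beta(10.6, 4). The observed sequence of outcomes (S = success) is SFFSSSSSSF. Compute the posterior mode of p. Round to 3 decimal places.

Prior: Beta(10.6, 4).
Data: 7 successes in 10 trials (from the sequence). The binomial likelihood contributes p^7(1−p)^3, so the posterior is Beta(10.6+7, 4+3) = Beta(17.6, 7).
For Beta(a, b) with a, b > 1 the mode is (a−1)/(a+b−2) = 16.6/22.6 ≈ 0.735.

p̂_MAP = 0.735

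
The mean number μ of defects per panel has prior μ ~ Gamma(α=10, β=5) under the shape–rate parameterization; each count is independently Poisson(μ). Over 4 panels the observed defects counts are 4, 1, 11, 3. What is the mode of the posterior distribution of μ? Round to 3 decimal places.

Σxᵢ = 4+1+11+3 = 19, with n = 4.
Posterior ∝ μ^9e^(−5μ) · μ^19e^(−4μ) = μ^28e^(−9μ), i.e. Gamma(shape=29, rate=9).
The mode of a Gamma(a, b) with a ≥ 1 (shape–rate) is (a−1)/b = 28/9 ≈ 3.111.

μ̂_MAP = 3.111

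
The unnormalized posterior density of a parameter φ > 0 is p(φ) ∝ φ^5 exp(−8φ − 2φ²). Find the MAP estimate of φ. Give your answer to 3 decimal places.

ℓ'(φ) = 5/φ − 8 − 4φ. Setting this to zero and multiplying by φ: 4φ² + 8φ − 5 = 0.
φ = (−8 + √(8² + 4·4·5)) / (2·4) = (−8 + √144) / 8 = (−8 + 12)/8 = 1/2.
ℓ''(φ) = −5/φ² − 4 < 0, confirming a maximum.

φ̂_MAP = 0.500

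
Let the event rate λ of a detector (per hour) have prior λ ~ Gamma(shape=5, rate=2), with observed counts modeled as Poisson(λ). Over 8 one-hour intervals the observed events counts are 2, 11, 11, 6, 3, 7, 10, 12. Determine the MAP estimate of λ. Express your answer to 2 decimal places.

Σxᵢ = 2+11+11+6+3+7+10+12 = 62, with n = 8.
Posterior ∝ λ^4e^(−2λ) · λ^62e^(−8λ) = λ^66e^(−10λ), i.e. Gamma(shape=67, rate=10).
The mode of a Gamma(a, b) with a ≥ 1 (shape–rate) is (a−1)/b = 66/10 ≈ 6.60.

λ̂_MAP = 6.60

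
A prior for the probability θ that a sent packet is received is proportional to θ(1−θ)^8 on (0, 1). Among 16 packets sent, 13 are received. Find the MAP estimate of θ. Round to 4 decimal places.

The prior density ∝ θ(1−θ)^8 is the kernel of Beta(2, 9).
Data: 13 successes in 16 trials. The binomial likelihood contributes θ^13(1−θ)^3, so the posterior is Beta(2+13, 9+3) = Beta(15, 12).
For Beta(a, b) with a, b > 1 the mode is (a−1)/(a+b−2) = 14/25 ≈ 0.5600.

θ̂_MAP = 0.5600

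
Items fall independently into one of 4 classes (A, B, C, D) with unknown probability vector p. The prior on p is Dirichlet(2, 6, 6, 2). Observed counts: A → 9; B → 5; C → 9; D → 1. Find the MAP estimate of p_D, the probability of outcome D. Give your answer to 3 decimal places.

MAP estimate of p_D = 0.056

The posterior is Dirichlet(αᵢ + nᵢ) = Dirichlet(11, 11, 15, 3).
For a Dirichlet(a₁,…,a_K) with all aᵢ > 1, the mode has j-th component (aⱼ − 1)/(Σaᵢ − K).
Here Σaᵢ = 40 and K = 4, so p_D = (3 − 1)/(40 − 4) = 2/36 ≈ 0.056.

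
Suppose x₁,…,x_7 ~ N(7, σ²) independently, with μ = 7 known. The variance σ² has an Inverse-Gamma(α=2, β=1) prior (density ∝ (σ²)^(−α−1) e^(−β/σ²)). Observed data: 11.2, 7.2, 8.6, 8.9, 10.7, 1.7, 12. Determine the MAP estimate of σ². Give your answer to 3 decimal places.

Sum of squared deviations about the known mean: SS = (11.2−7)² + (7.2−7)² + (8.6−7)² + (8.9−7)² + (10.7−7)² + (1.7−7)² + (12−7)² = 90.63.
The Normal likelihood contributes (σ²)^(−n/2) exp(−SS/(2σ²)), so the posterior is Inverse-Gamma(α + n/2, β + SS/2) = Inverse-Gamma(5.5, 46.315).
The mode of Inverse-Gamma(a, b) is b/(a+1) = 46.315/6.5 ≈ 7.125.

σ̂²_MAP = 7.125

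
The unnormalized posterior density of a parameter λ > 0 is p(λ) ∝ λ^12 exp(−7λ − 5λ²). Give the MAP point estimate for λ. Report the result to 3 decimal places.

ℓ'(λ) = 12/λ − 7 − 10λ. Setting this to zero and multiplying by λ: 10λ² + 7λ − 12 = 0.
λ = (−7 + √(7² + 4·10·12)) / (2·10) = (−7 + √529) / 20 = (−7 + 23)/20 = 4/5.
ℓ''(λ) = −12/λ² − 10 < 0, confirming a maximum.

λ̂_MAP = 0.800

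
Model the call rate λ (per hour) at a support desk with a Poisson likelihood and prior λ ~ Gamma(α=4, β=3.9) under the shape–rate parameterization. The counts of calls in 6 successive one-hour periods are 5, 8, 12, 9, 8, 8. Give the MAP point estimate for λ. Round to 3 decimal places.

λ̂_MAP = 5.354

Σxᵢ = 5+8+12+9+8+8 = 50, with n = 6.
Posterior ∝ λ^3e^(−3.9λ) · λ^50e^(−6λ) = λ^53e^(−9.9λ), i.e. Gamma(shape=54, rate=9.9).
The mode of a Gamma(a, b) with a ≥ 1 (shape–rate) is (a−1)/b = 53/9.9 ≈ 5.354.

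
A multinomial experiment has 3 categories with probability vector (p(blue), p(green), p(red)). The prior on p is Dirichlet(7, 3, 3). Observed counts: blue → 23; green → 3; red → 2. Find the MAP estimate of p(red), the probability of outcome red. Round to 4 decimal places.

MAP estimate of p(red) = 0.1053

The posterior is Dirichlet(αᵢ + nᵢ) = Dirichlet(30, 6, 5).
For a Dirichlet(a₁,…,a_K) with all aᵢ > 1, the mode has j-th component (aⱼ − 1)/(Σaᵢ − K).
Here Σaᵢ = 41 and K = 3, so p(red) = (5 − 1)/(41 − 3) = 4/38 ≈ 0.1053.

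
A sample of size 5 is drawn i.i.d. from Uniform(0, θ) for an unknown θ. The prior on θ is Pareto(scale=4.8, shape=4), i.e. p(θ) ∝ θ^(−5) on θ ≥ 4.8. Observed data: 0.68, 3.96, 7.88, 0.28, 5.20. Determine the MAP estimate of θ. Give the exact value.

The Uniform(0, θ) likelihood is θ^(−n) for θ ≥ max(xᵢ), zero otherwise. Here max(xᵢ) = 7.88.
Posterior ∝ θ^(−5) · θ^(−5) = θ^(−10) on θ ≥ max(4.8, 7.88) = 7.88.
This density is strictly decreasing in θ, so the posterior mode lies at the lower boundary of the support.

θ̂_MAP = 7.88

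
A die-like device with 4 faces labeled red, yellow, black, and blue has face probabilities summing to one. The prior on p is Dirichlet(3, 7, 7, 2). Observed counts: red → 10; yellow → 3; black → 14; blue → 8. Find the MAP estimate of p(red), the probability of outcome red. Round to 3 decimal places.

The posterior is Dirichlet(αᵢ + nᵢ) = Dirichlet(13, 10, 21, 10).
For a Dirichlet(a₁,…,a_K) with all aᵢ > 1, the mode has j-th component (aⱼ − 1)/(Σaᵢ − K).
Here Σaᵢ = 54 and K = 4, so p(red) = (13 − 1)/(54 − 4) = 12/50 ≈ 0.240.

MAP estimate of p(red) = 0.240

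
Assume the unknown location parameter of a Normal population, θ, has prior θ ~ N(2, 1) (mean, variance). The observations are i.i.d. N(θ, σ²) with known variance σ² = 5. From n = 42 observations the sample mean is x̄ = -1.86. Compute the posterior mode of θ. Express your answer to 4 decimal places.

θ̂_MAP = -1.4494

n = 42, x̄ = -1.86.
For a Normal prior and Normal likelihood with known variance, the posterior is Normal; its mode equals its mean, the precision-weighted average.
Prior precision 1/σ₀² = 1/1 = 1; data precision n/σ² = 42/5 = 8.4.
θ̂ = (1·2 + 8.4·(-1.86)) / (1 + 8.4) = (-13.624)/9.4 = -1703/1175 ≈ -1.4494.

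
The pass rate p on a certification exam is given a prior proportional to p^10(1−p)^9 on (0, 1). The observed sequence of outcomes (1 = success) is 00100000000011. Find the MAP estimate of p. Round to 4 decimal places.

The prior density ∝ p^10(1−p)^9 is the kernel of Beta(11, 10).
Data: 3 successes in 14 trials (from the sequence). The binomial likelihood contributes p^3(1−p)^11, so the posterior is Beta(11+3, 10+11) = Beta(14, 21).
For Beta(a, b) with a, b > 1 the mode is (a−1)/(a+b−2) = 13/33 ≈ 0.3939.

p̂_MAP = 0.3939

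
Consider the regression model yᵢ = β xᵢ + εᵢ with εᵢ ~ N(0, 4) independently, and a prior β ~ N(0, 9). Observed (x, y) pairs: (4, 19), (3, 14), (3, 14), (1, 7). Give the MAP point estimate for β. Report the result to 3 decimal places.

log p(β | y) = −Σ(yᵢ − βxᵢ)²/(2·4) − β²/(2·9) + const.
Setting the derivative to zero: Σxᵢ(yᵢ − βxᵢ)/4 − β/9 = 0, so β = Σxᵢyᵢ / (Σxᵢ² + σ²/τ²).
Σxᵢyᵢ = 4·19 + 3·14 + 3·14 + 1·7 = 167; Σxᵢ² = 35; σ²/τ² = 4/9.
β̂_MAP = 167 / (35 + 4/9) = 167/(319/9) = 1503/319 ≈ 4.712.

β̂_MAP = 4.712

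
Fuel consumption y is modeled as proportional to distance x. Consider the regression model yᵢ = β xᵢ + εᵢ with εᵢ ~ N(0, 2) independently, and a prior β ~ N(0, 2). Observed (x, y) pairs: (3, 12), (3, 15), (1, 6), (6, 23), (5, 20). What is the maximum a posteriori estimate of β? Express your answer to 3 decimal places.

β̂_MAP = 4.012

log p(β | y) = −Σ(yᵢ − βxᵢ)²/(2·2) − β²/(2·2) + const.
Setting the derivative to zero: Σxᵢ(yᵢ − βxᵢ)/2 − β/2 = 0, so β = Σxᵢyᵢ / (Σxᵢ² + σ²/τ²).
Σxᵢyᵢ = 3·12 + 3·15 + 1·6 + 6·23 + 5·20 = 325; Σxᵢ² = 80; σ²/τ² = 1.
β̂_MAP = 325 / (80 + 1) = 325/81 ≈ 4.012.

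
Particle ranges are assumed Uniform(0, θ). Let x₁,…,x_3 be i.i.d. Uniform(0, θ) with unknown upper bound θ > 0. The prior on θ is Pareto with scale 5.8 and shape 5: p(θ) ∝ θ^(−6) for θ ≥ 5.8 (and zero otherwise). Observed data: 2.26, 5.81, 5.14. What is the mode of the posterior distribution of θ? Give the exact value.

The Uniform(0, θ) likelihood is θ^(−n) for θ ≥ max(xᵢ), zero otherwise. Here max(xᵢ) = 5.81.
Posterior ∝ θ^(−6) · θ^(−3) = θ^(−9) on θ ≥ max(5.8, 5.81) = 5.81.
This density is strictly decreasing in θ, so the posterior mode lies at the lower boundary of the support.

θ̂_MAP = 5.81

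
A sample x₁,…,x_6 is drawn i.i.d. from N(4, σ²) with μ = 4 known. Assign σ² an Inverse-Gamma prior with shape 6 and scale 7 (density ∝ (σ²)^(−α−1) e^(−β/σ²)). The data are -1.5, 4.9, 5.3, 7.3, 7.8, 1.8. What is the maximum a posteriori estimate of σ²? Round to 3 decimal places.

Sum of squared deviations about the known mean: SS = (-1.5−4)² + (4.9−4)² + (5.3−4)² + (7.3−4)² + (7.8−4)² + (1.8−4)² = 62.92.
The Normal likelihood contributes (σ²)^(−n/2) exp(−SS/(2σ²)), so the posterior is Inverse-Gamma(α + n/2, β + SS/2) = Inverse-Gamma(9, 38.46).
The mode of Inverse-Gamma(a, b) is b/(a+1) = 38.46/10 ≈ 3.846.

σ̂²_MAP = 3.846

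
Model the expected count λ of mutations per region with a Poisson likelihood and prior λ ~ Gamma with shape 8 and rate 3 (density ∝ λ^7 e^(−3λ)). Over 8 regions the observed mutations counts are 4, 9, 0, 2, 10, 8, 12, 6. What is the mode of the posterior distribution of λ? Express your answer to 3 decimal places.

Σxᵢ = 4+9+0+2+10+8+12+6 = 51, with n = 8.
Posterior ∝ λ^7e^(−3λ) · λ^51e^(−8λ) = λ^58e^(−11λ), i.e. Gamma(shape=59, rate=11).
The mode of a Gamma(a, b) with a ≥ 1 (shape–rate) is (a−1)/b = 58/11 ≈ 5.273.

λ̂_MAP = 5.273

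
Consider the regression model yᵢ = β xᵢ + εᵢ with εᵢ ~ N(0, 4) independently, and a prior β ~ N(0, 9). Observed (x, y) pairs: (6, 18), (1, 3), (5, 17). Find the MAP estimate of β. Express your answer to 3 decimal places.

β̂_MAP = 3.139

log p(β | y) = −Σ(yᵢ − βxᵢ)²/(2·4) − β²/(2·9) + const.
Setting the derivative to zero: Σxᵢ(yᵢ − βxᵢ)/4 − β/9 = 0, so β = Σxᵢyᵢ / (Σxᵢ² + σ²/τ²).
Σxᵢyᵢ = 6·18 + 1·3 + 5·17 = 196; Σxᵢ² = 62; σ²/τ² = 4/9.
β̂_MAP = 196 / (62 + 4/9) = 196/(562/9) = 882/281 ≈ 3.139.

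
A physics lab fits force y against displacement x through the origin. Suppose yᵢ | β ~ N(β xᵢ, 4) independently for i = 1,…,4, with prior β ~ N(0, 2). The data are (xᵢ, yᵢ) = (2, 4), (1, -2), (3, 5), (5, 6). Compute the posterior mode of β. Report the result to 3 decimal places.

β̂_MAP = 1.244

log p(β | y) = −Σ(yᵢ − βxᵢ)²/(2·4) − β²/(2·2) + const.
Setting the derivative to zero: Σxᵢ(yᵢ − βxᵢ)/4 − β/2 = 0, so β = Σxᵢyᵢ / (Σxᵢ² + σ²/τ²).
Σxᵢyᵢ = 2·4 + 1·(-2) + 3·5 + 5·6 = 51; Σxᵢ² = 39; σ²/τ² = 2.
β̂_MAP = 51 / (39 + 2) = 51/41 ≈ 1.244.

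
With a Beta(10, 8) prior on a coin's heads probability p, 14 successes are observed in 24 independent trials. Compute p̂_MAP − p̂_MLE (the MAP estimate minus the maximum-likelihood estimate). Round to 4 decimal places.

MAP − MLE = -0.0083

Posterior is Beta(24, 18); MAP = (24−1)/(42−2) = 23/40 ≈ 0.57500.
MLE ignores the prior: p̂_MLE = k/n = 14/24 ≈ 0.58333.
Difference = 23/40 − 14/24 = -1/120 ≈ -0.0083.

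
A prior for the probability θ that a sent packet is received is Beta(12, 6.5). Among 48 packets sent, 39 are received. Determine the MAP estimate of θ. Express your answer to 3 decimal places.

Prior: Beta(12, 6.5).
Data: 39 successes in 48 trials. The binomial likelihood contributes θ^39(1−θ)^9, so the posterior is Beta(12+39, 6.5+9) = Beta(51, 15.5).
For Beta(a, b) with a, b > 1 the mode is (a−1)/(a+b−2) = 50/64.5 ≈ 0.775.

θ̂_MAP = 0.775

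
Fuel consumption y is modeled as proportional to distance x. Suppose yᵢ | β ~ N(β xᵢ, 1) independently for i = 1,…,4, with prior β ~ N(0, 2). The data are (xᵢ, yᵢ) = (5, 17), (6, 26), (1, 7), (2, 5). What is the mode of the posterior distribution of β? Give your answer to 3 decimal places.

β̂_MAP = 3.880

log p(β | y) = −Σ(yᵢ − βxᵢ)²/(2·1) − β²/(2·2) + const.
Setting the derivative to zero: Σxᵢ(yᵢ − βxᵢ)/1 − β/2 = 0, so β = Σxᵢyᵢ / (Σxᵢ² + σ²/τ²).
Σxᵢyᵢ = 5·17 + 6·26 + 1·7 + 2·5 = 258; Σxᵢ² = 66; σ²/τ² = 0.5.
β̂_MAP = 258 / (66 + 0.5) = 258/66.5 ≈ 3.880.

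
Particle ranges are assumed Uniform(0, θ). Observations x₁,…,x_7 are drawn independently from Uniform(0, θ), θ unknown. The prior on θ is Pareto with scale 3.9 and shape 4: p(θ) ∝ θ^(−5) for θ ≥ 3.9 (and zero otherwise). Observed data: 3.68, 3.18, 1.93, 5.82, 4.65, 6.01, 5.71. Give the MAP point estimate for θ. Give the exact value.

θ̂_MAP = 6.01

The Uniform(0, θ) likelihood is θ^(−n) for θ ≥ max(xᵢ), zero otherwise. Here max(xᵢ) = 6.01.
Posterior ∝ θ^(−5) · θ^(−7) = θ^(−12) on θ ≥ max(3.9, 6.01) = 6.01.
This density is strictly decreasing in θ, so the posterior mode lies at the lower boundary of the support.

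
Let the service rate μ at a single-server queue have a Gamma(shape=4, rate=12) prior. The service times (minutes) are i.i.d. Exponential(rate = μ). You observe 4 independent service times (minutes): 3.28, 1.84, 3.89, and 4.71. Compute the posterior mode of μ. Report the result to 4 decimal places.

The Exponential(rate=μ) likelihood is ∝ μ^n e^(−μΣtᵢ). Here n = 4 and Σtᵢ = 3.28 + 1.84 + 3.89 + 4.71 = 13.72.
Posterior ∝ μ^3e^(−12μ) · μ^4e^(−13.72μ) = μ^7e^(−25.72μ), i.e. Gamma(8, 25.72).
Mode = (a−1)/b = 7/25.72 ≈ 0.2722.

μ̂_MAP = 0.2722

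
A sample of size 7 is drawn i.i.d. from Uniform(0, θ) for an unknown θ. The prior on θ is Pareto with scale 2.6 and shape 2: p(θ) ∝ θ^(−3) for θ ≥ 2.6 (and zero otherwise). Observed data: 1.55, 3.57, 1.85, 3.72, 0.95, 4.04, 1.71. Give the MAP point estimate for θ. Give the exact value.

θ̂_MAP = 4.04

The Uniform(0, θ) likelihood is θ^(−n) for θ ≥ max(xᵢ), zero otherwise. Here max(xᵢ) = 4.04.
Posterior ∝ θ^(−3) · θ^(−7) = θ^(−10) on θ ≥ max(2.6, 4.04) = 4.04.
This density is strictly decreasing in θ, so the posterior mode lies at the lower boundary of the support.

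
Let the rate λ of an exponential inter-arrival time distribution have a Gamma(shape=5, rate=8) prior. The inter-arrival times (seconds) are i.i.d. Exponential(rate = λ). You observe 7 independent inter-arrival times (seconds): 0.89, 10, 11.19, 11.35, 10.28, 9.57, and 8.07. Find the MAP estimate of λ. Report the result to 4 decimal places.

λ̂_MAP = 0.1586

The Exponential(rate=λ) likelihood is ∝ λ^n e^(−λΣtᵢ). Here n = 7 and Σtᵢ = 0.89 + 10 + 11.19 + 11.35 + 10.28 + 9.57 + 8.07 = 61.35.
Posterior ∝ λ^4e^(−8λ) · λ^7e^(−61.35λ) = λ^11e^(−69.35λ), i.e. Gamma(12, 69.35).
Mode = (a−1)/b = 11/69.35 ≈ 0.1586.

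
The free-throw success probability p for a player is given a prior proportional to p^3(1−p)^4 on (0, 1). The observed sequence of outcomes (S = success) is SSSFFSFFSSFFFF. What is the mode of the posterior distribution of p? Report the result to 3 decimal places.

The prior density ∝ p^3(1−p)^4 is the kernel of Beta(4, 5).
Data: 6 successes in 14 trials (from the sequence). The binomial likelihood contributes p^6(1−p)^8, so the posterior is Beta(4+6, 5+8) = Beta(10, 13).
For Beta(a, b) with a, b > 1 the mode is (a−1)/(a+b−2) = 9/21 ≈ 0.429.

p̂_MAP = 0.429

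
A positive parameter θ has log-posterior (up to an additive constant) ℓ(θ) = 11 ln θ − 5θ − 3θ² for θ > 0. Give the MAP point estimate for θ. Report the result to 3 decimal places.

θ̂_MAP = 1.000

ℓ'(θ) = 11/θ − 5 − 6θ. Setting this to zero and multiplying by θ: 6θ² + 5θ − 11 = 0.
θ = (−5 + √(5² + 4·6·11)) / (2·6) = (−5 + √289) / 12 = (−5 + 17)/12 = 1.
ℓ''(θ) = −11/θ² − 6 < 0, confirming a maximum.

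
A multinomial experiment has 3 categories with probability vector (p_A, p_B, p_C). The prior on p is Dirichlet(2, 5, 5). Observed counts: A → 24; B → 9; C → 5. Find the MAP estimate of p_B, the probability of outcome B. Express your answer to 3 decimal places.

The posterior is Dirichlet(αᵢ + nᵢ) = Dirichlet(26, 14, 10).
For a Dirichlet(a₁,…,a_K) with all aᵢ > 1, the mode has j-th component (aⱼ − 1)/(Σaᵢ − K).
Here Σaᵢ = 50 and K = 3, so p_B = (14 − 1)/(50 − 3) = 13/47 ≈ 0.277.

MAP estimate of p_B = 0.277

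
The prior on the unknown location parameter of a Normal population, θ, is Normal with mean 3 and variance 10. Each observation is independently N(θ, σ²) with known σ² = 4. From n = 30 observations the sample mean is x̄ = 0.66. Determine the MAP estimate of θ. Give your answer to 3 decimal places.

θ̂_MAP = 0.691

n = 30, x̄ = 0.66.
For a Normal prior and Normal likelihood with known variance, the posterior is Normal; its mode equals its mean, the precision-weighted average.
Prior precision 1/σ₀² = 1/10 = 0.1; data precision n/σ² = 30/4 = 7.5.
θ̂ = (0.1·3 + 7.5·0.66) / (0.1 + 7.5) = 5.25/7.6 = 105/152 ≈ 0.691.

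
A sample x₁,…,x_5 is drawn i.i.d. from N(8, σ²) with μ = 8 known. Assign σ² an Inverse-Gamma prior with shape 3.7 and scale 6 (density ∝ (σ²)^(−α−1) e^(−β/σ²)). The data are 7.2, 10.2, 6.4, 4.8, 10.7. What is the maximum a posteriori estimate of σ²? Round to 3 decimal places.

σ̂²_MAP = 2.609

Sum of squared deviations about the known mean: SS = (7.2−8)² + (10.2−8)² + (6.4−8)² + (4.8−8)² + (10.7−8)² = 25.57.
The Normal likelihood contributes (σ²)^(−n/2) exp(−SS/(2σ²)), so the posterior is Inverse-Gamma(α + n/2, β + SS/2) = Inverse-Gamma(6.2, 18.785).
The mode of Inverse-Gamma(a, b) is b/(a+1) = 18.785/7.2 ≈ 2.609.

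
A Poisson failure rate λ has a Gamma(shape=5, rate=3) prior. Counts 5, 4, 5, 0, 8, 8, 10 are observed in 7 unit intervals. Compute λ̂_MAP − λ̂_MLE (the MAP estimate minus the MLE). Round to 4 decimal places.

MAP − MLE = -1.3143

Σxᵢ = 40. Posterior is Gamma(45, 10); MAP = (45−1)/10 = 44/10 ≈ 4.40000.
MLE = x̄ = 40/7 ≈ 5.71429.
Difference = 44/10 − 40/7 = -46/35 ≈ -1.3143.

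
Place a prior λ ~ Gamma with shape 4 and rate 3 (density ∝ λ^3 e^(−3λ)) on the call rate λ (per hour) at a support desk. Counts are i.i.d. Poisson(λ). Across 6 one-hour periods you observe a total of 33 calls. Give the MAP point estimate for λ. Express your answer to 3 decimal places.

λ̂_MAP = 4.000

Σxᵢ = 33, n = 6.
Posterior ∝ λ^3e^(−3λ) · λ^33e^(−6λ) = λ^36e^(−9λ), i.e. Gamma(shape=37, rate=9).
The mode of a Gamma(a, b) with a ≥ 1 (shape–rate) is (a−1)/b = 36/9 ≈ 4.000.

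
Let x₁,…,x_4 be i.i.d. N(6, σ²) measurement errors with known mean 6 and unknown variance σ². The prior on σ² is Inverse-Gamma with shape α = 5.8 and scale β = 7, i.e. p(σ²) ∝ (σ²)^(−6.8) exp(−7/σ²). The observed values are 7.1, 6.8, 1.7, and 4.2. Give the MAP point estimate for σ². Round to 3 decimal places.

σ̂²_MAP = 2.135

Sum of squared deviations about the known mean: SS = (7.1−6)² + (6.8−6)² + (1.7−6)² + (4.2−6)² = 23.58.
The Normal likelihood contributes (σ²)^(−n/2) exp(−SS/(2σ²)), so the posterior is Inverse-Gamma(α + n/2, β + SS/2) = Inverse-Gamma(7.8, 18.79).
The mode of Inverse-Gamma(a, b) is b/(a+1) = 18.79/8.8 ≈ 2.135.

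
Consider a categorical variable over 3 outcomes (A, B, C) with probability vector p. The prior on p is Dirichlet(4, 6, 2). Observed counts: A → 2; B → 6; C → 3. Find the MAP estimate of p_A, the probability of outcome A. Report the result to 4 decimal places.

MAP estimate of p_A = 0.2500

The posterior is Dirichlet(αᵢ + nᵢ) = Dirichlet(6, 12, 5).
For a Dirichlet(a₁,…,a_K) with all aᵢ > 1, the mode has j-th component (aⱼ − 1)/(Σaᵢ − K).
Here Σaᵢ = 23 and K = 3, so p_A = (6 − 1)/(23 − 3) = 5/20 ≈ 0.2500.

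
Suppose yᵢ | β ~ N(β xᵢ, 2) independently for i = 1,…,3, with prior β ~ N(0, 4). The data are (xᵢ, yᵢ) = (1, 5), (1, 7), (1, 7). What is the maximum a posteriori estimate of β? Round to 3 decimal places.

β̂_MAP = 5.429

log p(β | y) = −Σ(yᵢ − βxᵢ)²/(2·2) − β²/(2·4) + const.
Setting the derivative to zero: Σxᵢ(yᵢ − βxᵢ)/2 − β/4 = 0, so β = Σxᵢyᵢ / (Σxᵢ² + σ²/τ²).
Σxᵢyᵢ = 1·5 + 1·7 + 1·7 = 19; Σxᵢ² = 3; σ²/τ² = 0.5.
β̂_MAP = 19 / (3 + 0.5) = 19/3.5 ≈ 5.429.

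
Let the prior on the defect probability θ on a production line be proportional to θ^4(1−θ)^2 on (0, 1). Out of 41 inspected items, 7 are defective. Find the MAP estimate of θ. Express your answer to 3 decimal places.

θ̂_MAP = 0.234

The prior density ∝ θ^4(1−θ)^2 is the kernel of Beta(5, 3).
Data: 7 successes in 41 trials. The binomial likelihood contributes θ^7(1−θ)^34, so the posterior is Beta(5+7, 3+34) = Beta(12, 37).
For Beta(a, b) with a, b > 1 the mode is (a−1)/(a+b−2) = 11/47 ≈ 0.234.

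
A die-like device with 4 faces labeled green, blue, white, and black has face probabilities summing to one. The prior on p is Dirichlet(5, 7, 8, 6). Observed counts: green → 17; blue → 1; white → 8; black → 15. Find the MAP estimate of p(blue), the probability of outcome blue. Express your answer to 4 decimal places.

MAP estimate of p(blue) = 0.1111

The posterior is Dirichlet(αᵢ + nᵢ) = Dirichlet(22, 8, 16, 21).
For a Dirichlet(a₁,…,a_K) with all aᵢ > 1, the mode has j-th component (aⱼ − 1)/(Σaᵢ − K).
Here Σaᵢ = 67 and K = 4, so p(blue) = (8 − 1)/(67 − 4) = 7/63 ≈ 0.1111.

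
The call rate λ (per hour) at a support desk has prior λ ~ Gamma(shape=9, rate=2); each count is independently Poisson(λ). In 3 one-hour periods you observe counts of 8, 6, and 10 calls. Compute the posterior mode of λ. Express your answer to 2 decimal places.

λ̂_MAP = 6.40

Σxᵢ = 8+6+10 = 24, with n = 3.
Posterior ∝ λ^8e^(−2λ) · λ^24e^(−3λ) = λ^32e^(−5λ), i.e. Gamma(shape=33, rate=5).
The mode of a Gamma(a, b) with a ≥ 1 (shape–rate) is (a−1)/b = 32/5 ≈ 6.40.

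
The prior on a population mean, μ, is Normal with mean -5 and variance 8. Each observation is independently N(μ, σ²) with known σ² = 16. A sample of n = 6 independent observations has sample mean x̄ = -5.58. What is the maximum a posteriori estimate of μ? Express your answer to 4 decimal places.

μ̂_MAP = -5.4350

n = 6, x̄ = -5.58.
For a Normal prior and Normal likelihood with known variance, the posterior is Normal; its mode equals its mean, the precision-weighted average.
Prior precision 1/σ₀² = 1/8 = 0.125; data precision n/σ² = 6/16 = 0.375.
μ̂ = (0.125·(-5) + 0.375·(-5.58)) / (0.125 + 0.375) = (-2.7175)/0.5 = -5.4350.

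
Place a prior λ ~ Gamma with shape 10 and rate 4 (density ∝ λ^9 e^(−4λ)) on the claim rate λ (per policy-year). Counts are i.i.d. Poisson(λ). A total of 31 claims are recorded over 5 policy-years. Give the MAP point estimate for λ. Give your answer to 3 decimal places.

Σxᵢ = 31, n = 5.
Posterior ∝ λ^9e^(−4λ) · λ^31e^(−5λ) = λ^40e^(−9λ), i.e. Gamma(shape=41, rate=9).
The mode of a Gamma(a, b) with a ≥ 1 (shape–rate) is (a−1)/b = 40/9 ≈ 4.444.

λ̂_MAP = 4.444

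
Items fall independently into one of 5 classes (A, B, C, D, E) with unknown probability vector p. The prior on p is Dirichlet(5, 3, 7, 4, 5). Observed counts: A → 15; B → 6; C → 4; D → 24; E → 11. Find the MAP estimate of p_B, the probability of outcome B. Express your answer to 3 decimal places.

The posterior is Dirichlet(αᵢ + nᵢ) = Dirichlet(20, 9, 11, 28, 16).
For a Dirichlet(a₁,…,a_K) with all aᵢ > 1, the mode has j-th component (aⱼ − 1)/(Σaᵢ − K).
Here Σaᵢ = 84 and K = 5, so p_B = (9 − 1)/(84 − 5) = 8/79 ≈ 0.101.

MAP estimate of p_B = 0.101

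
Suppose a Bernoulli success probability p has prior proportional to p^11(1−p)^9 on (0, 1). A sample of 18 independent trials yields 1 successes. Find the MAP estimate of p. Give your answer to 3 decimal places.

The prior density ∝ p^11(1−p)^9 is the kernel of Beta(12, 10).
Data: 1 success in 18 trials. The binomial likelihood contributes p(1−p)^17, so the posterior is Beta(12+1, 10+17) = Beta(13, 27).
For Beta(a, b) with a, b > 1 the mode is (a−1)/(a+b−2) = 12/38 ≈ 0.316.

p̂_MAP = 0.316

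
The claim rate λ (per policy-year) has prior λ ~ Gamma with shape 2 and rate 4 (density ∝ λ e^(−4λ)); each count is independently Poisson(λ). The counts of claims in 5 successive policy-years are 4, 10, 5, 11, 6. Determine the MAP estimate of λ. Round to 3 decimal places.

Σxᵢ = 4+10+5+11+6 = 36, with n = 5.
Posterior ∝ λe^(−4λ) · λ^36e^(−5λ) = λ^37e^(−9λ), i.e. Gamma(shape=38, rate=9).
The mode of a Gamma(a, b) with a ≥ 1 (shape–rate) is (a−1)/b = 37/9 ≈ 4.111.

λ̂_MAP = 4.111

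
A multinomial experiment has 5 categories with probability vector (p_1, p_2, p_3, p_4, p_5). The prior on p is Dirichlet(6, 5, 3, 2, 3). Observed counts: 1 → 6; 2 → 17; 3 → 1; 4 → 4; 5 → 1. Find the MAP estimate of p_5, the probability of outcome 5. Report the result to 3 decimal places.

MAP estimate: 0.070

The posterior is Dirichlet(αᵢ + nᵢ) = Dirichlet(12, 22, 4, 6, 4).
For a Dirichlet(a₁,…,a_K) with all aᵢ > 1, the mode has j-th component (aⱼ − 1)/(Σaᵢ − K).
Here Σaᵢ = 48 and K = 5, so p_5 = (4 − 1)/(48 − 5) = 3/43 ≈ 0.070.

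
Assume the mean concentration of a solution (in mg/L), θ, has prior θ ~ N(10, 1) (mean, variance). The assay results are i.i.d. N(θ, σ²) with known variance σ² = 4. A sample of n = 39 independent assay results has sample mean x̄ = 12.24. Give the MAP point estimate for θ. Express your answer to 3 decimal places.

n = 39, x̄ = 12.24.
For a Normal prior and Normal likelihood with known variance, the posterior is Normal; its mode equals its mean, the precision-weighted average.
Prior precision 1/σ₀² = 1/1 = 1; data precision n/σ² = 39/4 = 9.75.
θ̂ = (1·10 + 9.75·12.24) / (1 + 9.75) = 129.34/10.75 = 12934/1075 ≈ 12.032.

θ̂_MAP = 12.032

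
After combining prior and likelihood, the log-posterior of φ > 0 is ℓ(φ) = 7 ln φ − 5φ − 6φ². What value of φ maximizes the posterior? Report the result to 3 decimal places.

ℓ'(φ) = 7/φ − 5 − 12φ. Setting this to zero and multiplying by φ: 12φ² + 5φ − 7 = 0.
φ = (−5 + √(5² + 4·12·7)) / (2·12) = (−5 + √361) / 24 = (−5 + 19)/24 = 7/12.
ℓ''(φ) = −7/φ² − 12 < 0, confirming a maximum.

φ̂_MAP = 0.583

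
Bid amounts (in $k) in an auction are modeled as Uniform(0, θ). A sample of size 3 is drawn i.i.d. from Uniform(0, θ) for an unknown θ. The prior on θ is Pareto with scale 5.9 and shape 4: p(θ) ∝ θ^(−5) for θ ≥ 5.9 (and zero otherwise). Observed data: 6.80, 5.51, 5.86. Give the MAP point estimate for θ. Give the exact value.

θ̂_MAP = 6.80

The Uniform(0, θ) likelihood is θ^(−n) for θ ≥ max(xᵢ), zero otherwise. Here max(xᵢ) = 6.80.
Posterior ∝ θ^(−5) · θ^(−3) = θ^(−8) on θ ≥ max(5.9, 6.80) = 6.80.
This density is strictly decreasing in θ, so the posterior mode lies at the lower boundary of the support.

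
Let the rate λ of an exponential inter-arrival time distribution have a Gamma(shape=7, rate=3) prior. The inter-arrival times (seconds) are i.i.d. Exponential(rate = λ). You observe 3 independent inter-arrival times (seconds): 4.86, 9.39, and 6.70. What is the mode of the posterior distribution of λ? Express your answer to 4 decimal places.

The Exponential(rate=λ) likelihood is ∝ λ^n e^(−λΣtᵢ). Here n = 3 and Σtᵢ = 4.86 + 9.39 + 6.70 = 20.95.
Posterior ∝ λ^6e^(−3λ) · λ^3e^(−20.95λ) = λ^9e^(−23.95λ), i.e. Gamma(10, 23.95).
Mode = (a−1)/b = 9/23.95 ≈ 0.3758.

λ̂_MAP = 0.3758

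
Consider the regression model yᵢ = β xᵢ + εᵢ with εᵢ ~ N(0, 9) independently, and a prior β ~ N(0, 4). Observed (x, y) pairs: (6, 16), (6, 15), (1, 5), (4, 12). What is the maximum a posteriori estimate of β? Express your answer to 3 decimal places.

β̂_MAP = 2.619

log p(β | y) = −Σ(yᵢ − βxᵢ)²/(2·9) − β²/(2·4) + const.
Setting the derivative to zero: Σxᵢ(yᵢ − βxᵢ)/9 − β/4 = 0, so β = Σxᵢyᵢ / (Σxᵢ² + σ²/τ²).
Σxᵢyᵢ = 6·16 + 6·15 + 1·5 + 4·12 = 239; Σxᵢ² = 89; σ²/τ² = 2.25.
β̂_MAP = 239 / (89 + 2.25) = 239/91.25 ≈ 2.619.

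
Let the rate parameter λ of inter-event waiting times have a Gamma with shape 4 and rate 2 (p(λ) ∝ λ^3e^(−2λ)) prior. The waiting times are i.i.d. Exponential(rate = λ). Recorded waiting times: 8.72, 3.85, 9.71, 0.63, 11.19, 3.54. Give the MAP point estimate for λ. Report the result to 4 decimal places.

λ̂_MAP = 0.2270

The Exponential(rate=λ) likelihood is ∝ λ^n e^(−λΣtᵢ). Here n = 6 and Σtᵢ = 8.72 + 3.85 + 9.71 + 0.63 + 11.19 + 3.54 = 37.64.
Posterior ∝ λ^3e^(−2λ) · λ^6e^(−37.64λ) = λ^9e^(−39.64λ), i.e. Gamma(10, 39.64).
Mode = (a−1)/b = 9/39.64 ≈ 0.2270.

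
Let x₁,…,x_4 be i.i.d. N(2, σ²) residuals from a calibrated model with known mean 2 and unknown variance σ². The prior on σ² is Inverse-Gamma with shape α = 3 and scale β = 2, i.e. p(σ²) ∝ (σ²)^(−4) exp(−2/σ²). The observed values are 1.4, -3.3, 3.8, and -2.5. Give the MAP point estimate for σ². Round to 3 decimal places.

σ̂²_MAP = 4.662

Sum of squared deviations about the known mean: SS = (1.4−2)² + (-3.3−2)² + (3.8−2)² + (-2.5−2)² = 51.94.
The Normal likelihood contributes (σ²)^(−n/2) exp(−SS/(2σ²)), so the posterior is Inverse-Gamma(α + n/2, β + SS/2) = Inverse-Gamma(5, 27.97).
The mode of Inverse-Gamma(a, b) is b/(a+1) = 27.97/6 ≈ 4.662.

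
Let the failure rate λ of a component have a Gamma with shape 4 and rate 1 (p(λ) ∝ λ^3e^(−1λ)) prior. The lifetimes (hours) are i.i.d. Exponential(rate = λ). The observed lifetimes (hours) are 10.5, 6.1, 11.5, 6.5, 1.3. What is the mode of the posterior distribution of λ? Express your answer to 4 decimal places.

The Exponential(rate=λ) likelihood is ∝ λ^n e^(−λΣtᵢ). Here n = 5 and Σtᵢ = 10.5 + 6.1 + 11.5 + 6.5 + 1.3 = 35.9.
Posterior ∝ λ^3e^(−1λ) · λ^5e^(−35.9λ) = λ^8e^(−36.9λ), i.e. Gamma(9, 36.9).
Mode = (a−1)/b = 8/36.9 ≈ 0.2168.

λ̂_MAP = 0.2168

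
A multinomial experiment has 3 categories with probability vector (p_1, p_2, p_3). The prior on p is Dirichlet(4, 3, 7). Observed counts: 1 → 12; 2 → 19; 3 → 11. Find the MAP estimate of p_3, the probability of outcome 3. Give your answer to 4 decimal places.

The posterior is Dirichlet(αᵢ + nᵢ) = Dirichlet(16, 22, 18).
For a Dirichlet(a₁,…,a_K) with all aᵢ > 1, the mode has j-th component (aⱼ − 1)/(Σaᵢ − K).
Here Σaᵢ = 56 and K = 3, so p_3 = (18 − 1)/(56 − 3) = 17/53 ≈ 0.3208.

MAP estimate: 0.3208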